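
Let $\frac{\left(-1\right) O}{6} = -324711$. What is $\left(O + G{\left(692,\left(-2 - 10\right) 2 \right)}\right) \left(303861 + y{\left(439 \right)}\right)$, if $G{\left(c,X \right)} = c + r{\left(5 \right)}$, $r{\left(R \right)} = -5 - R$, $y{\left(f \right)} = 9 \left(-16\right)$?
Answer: $591928639716$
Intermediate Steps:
$O = 1948266$ ($O = \left(-6\right) \left(-324711\right) = 1948266$)
$y{\left(f \right)} = -144$
$G{\left(c,X \right)} = -10 + c$ ($G{\left(c,X \right)} = c - 10 = -10 + c$)
$\left(O + G{\left(692,\left(-2 - 10\right) 2 \right)}\right) \left(303861 + y{\left(439 \right)}\right) = \left(1948266 + \left(-10 + 692\right)\right) \left(303861 - 144\right) = \left(1948266 + 682\right) 303717 = 1948948 \cdot 303717 = 591928639716$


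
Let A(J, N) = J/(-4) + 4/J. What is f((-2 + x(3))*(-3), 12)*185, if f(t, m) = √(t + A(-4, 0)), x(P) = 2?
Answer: 0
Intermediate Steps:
A(J, N) = 4/J - J/4 (A(J, N) = J*(-¼) + 4/J = -J/4 + 4/J = 4/J - J/4)
f(t, m) = √t (f(t, m) = √(t + (4/(-4) - ¼*(-4))) = √(t + (4*(-¼) + 1)) = √(t + (-1 + 1)) = √(t + 0) = √t)
f((-2 + x(3))*(-3), 12)*185 = √((-2 + 2)*(-3))*185 = √(0*(-3))*185 = √0*185 = 0*185 = 0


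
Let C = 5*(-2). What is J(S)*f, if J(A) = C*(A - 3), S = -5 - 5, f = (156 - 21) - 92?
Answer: 5590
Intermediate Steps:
C = -10
f = 43 (f = 135 - 92 = 43)
S = -10
J(A) = 30 - 10*A (J(A) = -10*(A - 3) = -10*(-3 + A) = 30 - 10*A)
J(S)*f = (30 - 10*(-10))*43 = (30 + 100)*43 = 130*43 = 5590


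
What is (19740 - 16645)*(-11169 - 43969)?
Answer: -170652110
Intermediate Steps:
(19740 - 16645)*(-11169 - 43969) = 3095*(-55138) = -170652110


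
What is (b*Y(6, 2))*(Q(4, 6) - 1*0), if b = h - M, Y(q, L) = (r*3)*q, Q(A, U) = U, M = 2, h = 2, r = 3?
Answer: 0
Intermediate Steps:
Y(q, L) = 9*q (Y(q, L) = (3*3)*q = 9*q)
b = 0 (b = 2 - 1*2 = 2 - 2 = 0)
(b*Y(6, 2))*(Q(4, 6) - 1*0) = (0*(9*6))*(6 - 1*0) = (0*54)*(6 + 0) = 0*6 = 0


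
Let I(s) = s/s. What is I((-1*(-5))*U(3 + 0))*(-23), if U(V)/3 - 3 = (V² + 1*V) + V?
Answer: -23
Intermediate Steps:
U(V) = 9 + 3*V² + 6*V (U(V) = 9 + 3*((V² + 1*V) + V) = 9 + 3*((V² + V) + V) = 9 + 3*((V + V²) + V) = 9 + 3*(V² + 2*V) = 9 + (3*V² + 6*V) = 9 + 3*V² + 6*V)
I(s) = 1
I((-1*(-5))*U(3 + 0))*(-23) = 1*(-23) = -23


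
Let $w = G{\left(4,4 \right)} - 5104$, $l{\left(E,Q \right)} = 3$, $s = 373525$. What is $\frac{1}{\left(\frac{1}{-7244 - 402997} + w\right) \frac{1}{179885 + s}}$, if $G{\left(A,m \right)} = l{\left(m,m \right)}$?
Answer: $- \frac{113515735905}{1046319671} \approx -108.49$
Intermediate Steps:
$G{\left(A,m \right)} = 3$
$w = -5101$ ($w = 3 - 5104 = -5101$)
$\frac{1}{\left(\frac{1}{-7244 - 402997} + w\right) \frac{1}{179885 + s}} = \frac{1}{\left(\frac{1}{-7244 - 402997} - 5101\right) \frac{1}{179885 + 373525}} = \frac{1}{\left(\frac{1}{-410241} - 5101\right) \frac{1}{553410}} = \frac{1}{\left(- \frac{1}{410241} - 5101\right) \frac{1}{553410}} = \frac{1}{\left(- \frac{2092639342}{410241}\right) \frac{1}{553410}} = \frac{1}{- \frac{1046319671}{113515735905}} = - \frac{113515735905}{1046319671}$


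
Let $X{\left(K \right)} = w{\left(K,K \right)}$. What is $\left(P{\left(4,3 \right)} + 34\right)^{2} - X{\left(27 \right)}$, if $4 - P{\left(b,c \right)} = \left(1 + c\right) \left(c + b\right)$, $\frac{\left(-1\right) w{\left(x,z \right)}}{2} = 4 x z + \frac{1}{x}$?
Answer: $\frac{160166}{27} \approx 5932.1$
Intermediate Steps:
$w{\left(x,z \right)} = - \frac{2}{x} - 8 x z$ ($w{\left(x,z \right)} = - 2 \left(4 x z + \frac{1}{x}\right) = - 2 \left(\frac{1}{x} + 4 x z\right) = - \frac{2}{x} - 8 x z$)
$X{\left(K \right)} = - 8 K^{2} - \frac{2}{K}$ ($X{\left(K \right)} = - \frac{2}{K} - 8 K K = - \frac{2}{K} - 8 K^{2} = - 8 K^{2} - \frac{2}{K}$)
$P{\left(b,c \right)} = 4 - \left(1 + c\right) \left(b + c\right)$ ($P{\left(b,c \right)} = 4 - \left(1 + c\right) \left(c + b\right) = 4 - \left(1 + c\right) \left(b + c\right)$)
$\left(P{\left(4,3 \right)} + 34\right)^{2} - X{\left(27 \right)} = \left(\left(4 - 4 - 3 - 3^{2} - 4 \cdot 3\right) + 34\right)^{2} - \frac{2 \left(-1 - 4 \cdot 27^{3}\right)}{27} = \left(\left(4 - 4 - 3 - 9 - 12\right) + 34\right)^{2} - 2 \cdot \frac{1}{27} \left(-1 - 78732\right) = \left(-24 + 34\right)^{2} - 2 \cdot \frac{1}{27} \left(-78733\right) = 10^{2} - - \frac{157466}{27} = 100 + \frac{157466}{27} = \frac{160166}{27}$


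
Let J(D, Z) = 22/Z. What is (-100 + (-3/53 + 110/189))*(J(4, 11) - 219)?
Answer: 30889547/1431 ≈ 21586.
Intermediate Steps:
(-100 + (-3/53 + 110/189))*(J(4, 11) - 219) = (-100 + (-3/53 + 110/189))*(22/11 - 219) = (-100 + (-3*1/53 + 110*(1/189)))*(22*(1/11) - 219) = (-100 + (-3/53 + 110/189))*(2 - 219) = (-100 + 5263/10017)*(-217) = -996437/10017*(-217) = 30889547/1431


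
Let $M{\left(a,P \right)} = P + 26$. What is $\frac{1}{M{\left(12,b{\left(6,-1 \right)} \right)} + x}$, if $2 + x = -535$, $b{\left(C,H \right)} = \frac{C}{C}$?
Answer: $- \frac{1}{510} \approx -0.0019608$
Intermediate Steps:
$b{\left(C,H \right)} = 1$
$M{\left(a,P \right)} = 26 + P$
$x = -537$ ($x = -2 - 535 = -537$)
$\frac{1}{M{\left(12,b{\left(6,-1 \right)} \right)} + x} = \frac{1}{\left(26 + 1\right) - 537} = \frac{1}{27 - 537} = \frac{1}{-510} = - \frac{1}{510}$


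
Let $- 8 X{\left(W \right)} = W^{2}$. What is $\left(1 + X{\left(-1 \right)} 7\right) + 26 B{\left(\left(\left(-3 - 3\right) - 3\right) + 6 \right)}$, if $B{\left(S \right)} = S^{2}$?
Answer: $\frac{1873}{8} \approx 234.13$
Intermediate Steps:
$X{\left(W \right)} = - \frac{W^{2}}{8}$
$\left(1 + X{\left(-1 \right)} 7\right) + 26 B{\left(\left(\left(-3 - 3\right) - 3\right) + 6 \right)} = \left(1 + - \frac{\left(-1\right)^{2}}{8} \cdot 7\right) + 26 \left(\left(\left(-3 - 3\right) - 3\right) + 6\right)^{2} = \left(1 + \left(- \frac{1}{8}\right) 1 \cdot 7\right) + 26 \left(\left(\left(-3 - 3\right) - 3\right) + 6\right)^{2} = \left(1 - \frac{7}{8}\right) + 26 \left(\left(-6 - 3\right) + 6\right)^{2} = \left(1 - \frac{7}{8}\right) + 26 \left(-9 + 6\right)^{2} = \frac{1}{8} + 26 \left(-3\right)^{2} = \frac{1}{8} + 26 \cdot 9 = \frac{1}{8} + 234 = \frac{1873}{8}$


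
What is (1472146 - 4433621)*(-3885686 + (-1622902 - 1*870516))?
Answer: 18891557018400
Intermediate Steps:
(1472146 - 4433621)*(-3885686 + (-1622902 - 1*870516)) = -2961475*(-3885686 + (-1622902 - 870516)) = -2961475*(-3885686 - 2493418) = -2961475*(-6379104) = 18891557018400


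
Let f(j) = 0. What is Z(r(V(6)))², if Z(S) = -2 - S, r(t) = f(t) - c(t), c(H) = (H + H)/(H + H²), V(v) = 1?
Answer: 1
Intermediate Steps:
c(H) = 2*H/(H + H²) (c(H) = (2*H)/(H + H²) = 2*H/(H + H²))
r(t) = -2/(1 + t) (r(t) = 0 - 2/(1 + t) = -2/(1 + t))
Z(r(V(6)))² = (-2 - (-2)/(1 + 1))² = (-2 - (-2)/2)² = (-2 - 1*(-1))² = (-2 + 1)² = (-1)² = 1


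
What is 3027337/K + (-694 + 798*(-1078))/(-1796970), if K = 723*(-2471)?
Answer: -92903324308/76436814405 ≈ -1.2154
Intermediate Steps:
K = -1786533
3027337/K + (-694 + 798*(-1078))/(-1796970) = 3027337/(-1786533) + (-694 + 798*(-1078))/(-1796970) = 3027337*(-1/1786533) + (-694 - 860244)*(-1/1796970) = -3027337/1786533 - 860938*(-1/1796970) = -3027337/1786533 + 430469/898485 = -92903324308/76436814405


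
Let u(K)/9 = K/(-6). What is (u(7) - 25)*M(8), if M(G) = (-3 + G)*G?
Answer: -1420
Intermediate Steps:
u(K) = -3*K/2 (u(K) = 9*(K/(-6)) = 9*(K*(-⅙)) = 9*(-K/6) = -3*K/2)
M(G) = G*(-3 + G)
(u(7) - 25)*M(8) = (-3/2*7 - 25)*(8*(-3 + 8)) = (-21/2 - 25)*(8*5) = -71/2*40 = -1420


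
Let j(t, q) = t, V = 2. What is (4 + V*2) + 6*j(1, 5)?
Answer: 14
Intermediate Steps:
(4 + V*2) + 6*j(1, 5) = (4 + 2*2) + 6*1 = (4 + 4) + 6 = 8 + 6 = 14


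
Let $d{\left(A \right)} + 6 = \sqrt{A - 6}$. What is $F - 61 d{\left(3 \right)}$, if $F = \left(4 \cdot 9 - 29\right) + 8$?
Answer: $381 - 61 i \sqrt{3} \approx 381.0 - 105.66 i$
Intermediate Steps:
$d{\left(A \right)} = -6 + \sqrt{-6 + A}$ ($d{\left(A \right)} = -6 + \sqrt{A - 6} = -6 + \sqrt{-6 + A}$)
$F = 15$ ($F = \left(36 - 29\right) + 8 = 7 + 8 = 15$)
$F - 61 d{\left(3 \right)} = 15 - 61 \left(-6 + \sqrt{-6 + 3}\right) = 15 - 61 \left(-6 + \sqrt{-3}\right) = 15 - 61 \left(-6 + i \sqrt{3}\right) = 15 + \left(366 - 61 i \sqrt{3}\right) = 381 - 61 i \sqrt{3}$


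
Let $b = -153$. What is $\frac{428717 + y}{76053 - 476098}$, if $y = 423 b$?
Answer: $- \frac{363998}{400045} \approx -0.90989$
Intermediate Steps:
$y = -64719$ ($y = 423 \left(-153\right) = -64719$)
$\frac{428717 + y}{76053 - 476098} = \frac{428717 - 64719}{76053 - 476098} = \frac{363998}{-400045} = 363998 \left(- \frac{1}{400045}\right) = - \frac{363998}{400045}$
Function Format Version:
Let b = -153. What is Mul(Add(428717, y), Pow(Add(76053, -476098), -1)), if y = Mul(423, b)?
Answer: Rational(-363998, 400045) ≈ -0.90989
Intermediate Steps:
y = -64719 (y = Mul(423, -153) = -64719)
Mul(Add(428717, y), Pow(Add(76053, -476098), -1)) = Mul(Add(428717, -64719), Pow(Add(76053, -476098), -1)) = Mul(363998, Pow(-400045, -1)) = Mul(363998, Rational(-1, 400045)) = Rational(-363998, 400045)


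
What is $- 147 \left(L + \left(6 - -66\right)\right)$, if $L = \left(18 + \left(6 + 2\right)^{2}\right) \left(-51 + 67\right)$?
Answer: $-203448$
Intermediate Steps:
$L = 1312$ ($L = \left(18 + 8^{2}\right) 16 = \left(18 + 64\right) 16 = 82 \cdot 16 = 1312$)
$- 147 \left(L + \left(6 - -66\right)\right) = - 147 \left(1312 + \left(6 - -66\right)\right) = - 147 \left(1312 + \left(6 + 66\right)\right) = - 147 \left(1312 + 72\right) = \left(-147\right) 1384 = -203448$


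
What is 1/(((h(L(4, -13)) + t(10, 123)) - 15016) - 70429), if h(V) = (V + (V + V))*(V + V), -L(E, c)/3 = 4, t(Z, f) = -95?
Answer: -1/84676 ≈ -1.1810e-5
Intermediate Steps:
L(E, c) = -12 (L(E, c) = -3*4 = -12)
h(V) = 6*V² (h(V) = (V + 2*V)*(2*V) = (3*V)*(2*V) = 6*V²)
1/(((h(L(4, -13)) + t(10, 123)) - 15016) - 70429) = 1/(((6*(-12)² - 95) - 15016) - 70429) = 1/(((6*144 - 95) - 15016) - 70429) = 1/(((864 - 95) - 15016) - 70429) = 1/((769 - 15016) - 70429) = 1/(-14247 - 70429) = 1/(-84676) = -1/84676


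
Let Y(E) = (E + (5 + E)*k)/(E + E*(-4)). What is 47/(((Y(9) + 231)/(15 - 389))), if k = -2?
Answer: -13959/184 ≈ -75.864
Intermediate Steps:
Y(E) = -(-10 - E)/(3*E) (Y(E) = (E + (5 + E)*(-2))/(E + E*(-4)) = (E + (-10 - 2*E))/(E - 4*E) = (-10 - E)/((-3*E)) = (-10 - E)*(-1/(3*E)) = -(-10 - E)/(3*E))
47/(((Y(9) + 231)/(15 - 389))) = 47/((((1/3)*(10 + 9)/9 + 231)/(15 - 389))) = 47/((((1/3)*(1/9)*19 + 231)/(-374))) = 47/(((19/27 + 231)*(-1/374))) = 47/(((6256/27)*(-1/374))) = 47/(-184/297) = 47*(-297/184) = -13959/184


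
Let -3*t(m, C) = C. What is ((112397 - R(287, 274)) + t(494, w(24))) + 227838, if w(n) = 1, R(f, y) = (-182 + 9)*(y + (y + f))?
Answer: 1454069/3 ≈ 4.8469e+5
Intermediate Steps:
R(f, y) = -346*y - 173*f (R(f, y) = -173*(y + (f + y)) = -173*(f + 2*y) = -346*y - 173*f)
t(m, C) = -C/3
((112397 - R(287, 274)) + t(494, w(24))) + 227838 = ((112397 - (-346*274 - 173*287)) - 1/3*1) + 227838 = ((112397 - (-94804 - 49651)) - 1/3) + 227838 = ((112397 - 1*(-144455)) - 1/3) + 227838 = ((112397 + 144455) - 1/3) + 227838 = (256852 - 1/3) + 227838 = 770555/3 + 227838 = 1454069/3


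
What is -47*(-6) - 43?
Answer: 239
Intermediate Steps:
-47*(-6) - 43 = 282 - 43 = 239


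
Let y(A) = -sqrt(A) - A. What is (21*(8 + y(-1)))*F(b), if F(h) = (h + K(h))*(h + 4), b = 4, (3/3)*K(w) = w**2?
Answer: 30240 - 3360*I ≈ 30240.0 - 3360.0*I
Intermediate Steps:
K(w) = w**2
F(h) = (4 + h)*(h + h**2) (F(h) = (h + h**2)*(h + 4) = (h + h**2)*(4 + h) = (4 + h)*(h + h**2))
y(A) = -A - sqrt(A)
(21*(8 + y(-1)))*F(b) = (21*(8 + (-1*(-1) - sqrt(-1))))*(4*(4 + 4**2 + 5*4)) = (21*(8 + (1 - I)))*(4*(4 + 16 + 20)) = (21*(9 - I))*(4*40) = (189 - 21*I)*160 = 30240 - 3360*I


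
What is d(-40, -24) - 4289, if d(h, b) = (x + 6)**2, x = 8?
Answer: -4093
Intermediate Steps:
d(h, b) = 196 (d(h, b) = (8 + 6)**2 = 14**2 = 196)
d(-40, -24) - 4289 = 196 - 4289 = -4093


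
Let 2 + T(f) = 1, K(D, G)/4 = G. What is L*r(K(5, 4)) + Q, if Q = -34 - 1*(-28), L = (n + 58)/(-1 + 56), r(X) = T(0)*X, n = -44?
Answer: -554/55 ≈ -10.073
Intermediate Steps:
K(D, G) = 4*G
T(f) = -1 (T(f) = -2 + 1 = -1)
r(X) = -X
L = 14/55 (L = (-44 + 58)/(-1 + 56) = 14/55 ≈ 0.25455)
Q = -6 (Q = -34 + 28 = -6)
L*r(K(5, 4)) + Q = 14*(-4*4)/55 - 6 = 14*(-1*16)/55 - 6 = (14/55)*(-16) - 6 = -224/55 - 6 = -554/55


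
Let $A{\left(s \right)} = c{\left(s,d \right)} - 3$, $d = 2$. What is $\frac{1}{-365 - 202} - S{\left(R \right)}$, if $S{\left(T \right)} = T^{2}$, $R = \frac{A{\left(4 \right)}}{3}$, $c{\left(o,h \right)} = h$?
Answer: $- \frac{64}{567} \approx -0.11287$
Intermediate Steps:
$A{\left(s \right)} = -1$ ($A{\left(s \right)} = 2 - 3 = -1$)
$R = - \frac{1}{3} \approx -0.33333$
$\frac{1}{-365 - 202} - S{\left(R \right)} = \frac{1}{-365 - 202} - \left(- \frac{1}{3}\right)^{2} = \frac{1}{-567} - \frac{1}{9} = - \frac{1}{567} - \frac{1}{9} = - \frac{64}{567}$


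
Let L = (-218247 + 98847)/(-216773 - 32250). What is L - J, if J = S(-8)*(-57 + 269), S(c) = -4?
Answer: 211290904/249023 ≈ 848.48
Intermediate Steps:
L = 119400/249023 (L = -119400/(-249023) = -119400*(-1/249023) = 119400/249023 ≈ 0.47947)
J = -848 (J = -4*(-57 + 269) = -4*212 = -848)
L - J = 119400/249023 - 1*(-848) = 119400/249023 + 848 = 211290904/249023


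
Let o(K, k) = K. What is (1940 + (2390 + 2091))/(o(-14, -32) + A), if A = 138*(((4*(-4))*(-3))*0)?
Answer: -6421/14 ≈ -458.64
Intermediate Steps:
A = 0 (A = 138*(-16*(-3)*0) = 138*(48*0) = 138*0 = 0)
(1940 + (2390 + 2091))/(o(-14, -32) + A) = (1940 + (2390 + 2091))/(-14 + 0) = (1940 + 4481)/(-14) = 6421*(-1/14) = -6421/14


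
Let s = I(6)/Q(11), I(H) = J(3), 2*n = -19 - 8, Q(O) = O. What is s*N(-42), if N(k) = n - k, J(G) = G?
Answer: 171/22 ≈ 7.7727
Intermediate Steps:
n = -27/2 (n = (-19 - 8)/2 = (½)*(-27) = -27/2 ≈ -13.500)
I(H) = 3
N(k) = -27/2 - k
s = 3/11 ≈ 0.27273
s*N(-42) = 3*(-27/2 - 1*(-42))/11 = 3*(-27/2 + 42)/11 = (3/11)*(57/2) = 171/22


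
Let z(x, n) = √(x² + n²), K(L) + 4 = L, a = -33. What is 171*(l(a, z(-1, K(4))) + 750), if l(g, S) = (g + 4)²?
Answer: 272061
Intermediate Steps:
K(L) = -4 + L
z(x, n) = √(n² + x²)
l(g, S) = (4 + g)²
171*(l(a, z(-1, K(4))) + 750) = 171*((4 - 33)² + 750) = 171*((-29)² + 750) = 171*(841 + 750) = 171*1591 = 272061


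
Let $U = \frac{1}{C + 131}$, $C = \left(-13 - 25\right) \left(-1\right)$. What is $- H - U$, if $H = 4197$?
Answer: $- \frac{709294}{169} \approx -4197.0$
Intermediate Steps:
$C = 38$ ($C = \left(-38\right) \left(-1\right) = 38$)
$U = \frac{1}{169}$ ($U = \frac{1}{38 + 131} = \frac{1}{169} \approx 0.0059172$)
$- H - U = \left(-1\right) 4197 - \frac{1}{169} = -4197 - \frac{1}{169} = - \frac{709294}{169}$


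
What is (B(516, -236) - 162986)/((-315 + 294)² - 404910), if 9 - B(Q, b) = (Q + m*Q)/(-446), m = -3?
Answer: 36344387/90196587 ≈ 0.40295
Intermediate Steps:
B(Q, b) = 9 - Q/223 (B(Q, b) = 9 - (Q - 3*Q)/(-446) = 9 - (-2*Q)*(-1)/446 = 9 - Q/223)
(B(516, -236) - 162986)/((-315 + 294)² - 404910) = ((9 - 1/223*516) - 162986)/((-315 + 294)² - 404910) = ((9 - 516/223) - 162986)/((-21)² - 404910) = (1491/223 - 162986)/(441 - 404910) = -36344387/223/(-404469) = -36344387/223*(-1/404469) = 36344387/90196587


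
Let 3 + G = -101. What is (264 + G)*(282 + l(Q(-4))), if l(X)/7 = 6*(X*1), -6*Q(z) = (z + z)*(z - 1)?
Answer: 320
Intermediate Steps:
G = -104 (G = -3 - 101 = -104)
Q(z) = -z*(-1 + z)/3 (Q(z) = -(z + z)*(z - 1)/6 = -2*z*(-1 + z)/6 = -z*(-1 + z)/3)
l(X) = 42*X (l(X) = 7*(6*(X*1)) = 7*(6*X) = 42*X)
(264 + G)*(282 + l(Q(-4))) = (264 - 104)*(282 + 42*((⅓)*(-4)*(1 - 1*(-4)))) = 160*(282 + 42*((⅓)*(-4)*(1 + 4))) = 160*(282 + 42*((⅓)*(-4)*5)) = 160*(282 + 42*(-20/3)) = 160*(282 - 280) = 160*2 = 320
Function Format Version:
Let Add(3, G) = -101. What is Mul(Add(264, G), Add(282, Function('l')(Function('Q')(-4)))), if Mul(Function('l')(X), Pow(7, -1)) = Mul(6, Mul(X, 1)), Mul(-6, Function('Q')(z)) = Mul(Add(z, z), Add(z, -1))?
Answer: 320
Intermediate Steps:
G = -104 (G = Add(-3, -101) = -104)
Function('Q')(z) = Mul(Rational(-1, 3), z, Add(-1, z)) (Function('Q')(z) = Mul(Rational(-1, 6), Mul(Add(z, z), Add(z, -1))) = Mul(Rational(-1, 6), Mul(Mul(2, z), Add(-1, z))) = Mul(Rational(-1, 6), Mul(2, z, Add(-1, z))) = Mul(Rational(-1, 3), z, Add(-1, z)))
Function('l')(X) = Mul(42, X) (Function('l')(X) = Mul(7, Mul(6, Mul(X, 1))) = Mul(7, Mul(6, X)) = Mul(42, X))
Mul(Add(264, G), Add(282, Function('l')(Function('Q')(-4)))) = Mul(Add(264, -104), Add(282, Mul(42, Mul(Rational(1, 3), -4, Add(1, Mul(-1, -4)))))) = Mul(160, Add(282, Mul(42, Mul(Rational(1, 3), -4, Add(1, 4))))) = Mul(160, Add(282, Mul(42, Mul(Rational(1, 3), -4, 5)))) = Mul(160, Add(282, Mul(42, Rational(-20, 3)))) = Mul(160, Add(282, -280)) = Mul(160, 2) = 320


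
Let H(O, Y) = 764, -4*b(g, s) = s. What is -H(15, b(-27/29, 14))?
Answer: -764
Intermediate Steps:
b(g, s) = -s/4
-H(15, b(-27/29, 14)) = -1*764 = -764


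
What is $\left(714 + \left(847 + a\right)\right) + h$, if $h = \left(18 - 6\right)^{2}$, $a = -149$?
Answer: $1556$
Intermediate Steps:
$h = 144$ ($h = 12^{2} = 144$)
$\left(714 + \left(847 + a\right)\right) + h = \left(714 + \left(847 - 149\right)\right) + 144 = \left(714 + 698\right) + 144 = 1412 + 144 = 1556$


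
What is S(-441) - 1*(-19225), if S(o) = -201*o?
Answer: 107866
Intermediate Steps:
S(-441) - 1*(-19225) = -201*(-441) - 1*(-19225) = 88641 + 19225 = 107866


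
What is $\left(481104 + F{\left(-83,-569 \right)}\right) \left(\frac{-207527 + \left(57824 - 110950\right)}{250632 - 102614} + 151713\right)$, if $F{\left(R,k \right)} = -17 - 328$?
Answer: $\frac{10795921306463379}{148018} \approx 7.2937 \cdot 10^{10}$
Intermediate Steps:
$F{\left(R,k \right)} = -345$ ($F{\left(R,k \right)} = -17 - 328 = -345$)
$\left(481104 + F{\left(-83,-569 \right)}\right) \left(\frac{-207527 + \left(57824 - 110950\right)}{250632 - 102614} + 151713\right) = \left(481104 - 345\right) \left(\frac{-207527 + \left(57824 - 110950\right)}{250632 - 102614} + 151713\right) = 480759 \left(\frac{-207527 - 53126}{148018} + 151713\right) = 480759 \left(\left(-260653\right) \frac{1}{148018} + 151713\right) = 480759 \left(- \frac{260653}{148018} + 151713\right) = 480759 \cdot \frac{22455994181}{148018} = \frac{10795921306463379}{148018}$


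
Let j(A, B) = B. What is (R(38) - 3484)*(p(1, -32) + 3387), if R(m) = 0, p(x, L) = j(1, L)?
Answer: -11688820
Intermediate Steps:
p(x, L) = L
(R(38) - 3484)*(p(1, -32) + 3387) = (0 - 3484)*(-32 + 3387) = -3484*3355 = -11688820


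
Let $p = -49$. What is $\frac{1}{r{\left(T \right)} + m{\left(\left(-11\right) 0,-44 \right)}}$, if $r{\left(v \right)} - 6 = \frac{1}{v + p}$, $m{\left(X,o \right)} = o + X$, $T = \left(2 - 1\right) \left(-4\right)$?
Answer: $- \frac{53}{2015} \approx -0.026303$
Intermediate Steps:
$T = -4$ ($T = 1 \left(-4\right) = -4$)
$m{\left(X,o \right)} = X + o$
$r{\left(v \right)} = 6 + \frac{1}{-49 + v}$ ($r{\left(v \right)} = 6 + \frac{1}{v - 49} = 6 + \frac{1}{-49 + v}$)
$\frac{1}{r{\left(T \right)} + m{\left(\left(-11\right) 0,-44 \right)}} = \frac{1}{\frac{-293 + 6 \left(-4\right)}{-49 - 4} - 44} = \frac{1}{\frac{-293 - 24}{-53} + \left(0 - 44\right)} = \frac{1}{\left(- \frac{1}{53}\right) \left(-317\right) - 44} = \frac{1}{\frac{317}{53} - 44} = \frac{1}{- \frac{2015}{53}} = - \frac{53}{2015}$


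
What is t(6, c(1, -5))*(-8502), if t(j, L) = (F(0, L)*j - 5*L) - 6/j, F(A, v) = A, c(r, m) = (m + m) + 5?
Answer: -204048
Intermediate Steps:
c(r, m) = 5 + 2*m (c(r, m) = 2*m + 5 = 5 + 2*m)
t(j, L) = -6/j - 5*L (t(j, L) = (0*j - 5*L) - 6/j = (0 - 5*L) - 6/j = -5*L - 6/j = -6/j - 5*L)
t(6, c(1, -5))*(-8502) = (-6/6 - 5*(5 + 2*(-5)))*(-8502) = (-6*1/6 - 5*(5 - 10))*(-8502) = (-1 - 5*(-5))*(-8502) = (-1 + 25)*(-8502) = 24*(-8502) = -204048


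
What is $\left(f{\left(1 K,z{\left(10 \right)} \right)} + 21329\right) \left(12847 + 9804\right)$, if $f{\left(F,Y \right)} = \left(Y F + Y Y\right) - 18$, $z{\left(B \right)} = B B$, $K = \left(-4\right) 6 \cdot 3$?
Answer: $546138261$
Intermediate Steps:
$K = -72$ ($K = \left(-24\right) 3 = -72$)
$z{\left(B \right)} = B^{2}$
$f{\left(F,Y \right)} = -18 + Y^{2} + F Y$ ($f{\left(F,Y \right)} = \left(F Y + Y^{2}\right) - 18 = \left(Y^{2} + F Y\right) - 18 = -18 + Y^{2} + F Y$)
$\left(f{\left(1 K,z{\left(10 \right)} \right)} + 21329\right) \left(12847 + 9804\right) = \left(\left(-18 + \left(10^{2}\right)^{2} + 1 \left(-72\right) 10^{2}\right) + 21329\right) \left(12847 + 9804\right) = \left(\left(-18 + 100^{2} - 7200\right) + 21329\right) 22651 = \left(\left(-18 + 10000 - 7200\right) + 21329\right) 22651 = \left(2782 + 21329\right) 22651 = 24111 \cdot 22651 = 546138261$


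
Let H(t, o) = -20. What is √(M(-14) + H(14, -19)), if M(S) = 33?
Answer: √13 ≈ 3.6056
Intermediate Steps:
√(M(-14) + H(14, -19)) = √(33 - 20) = √13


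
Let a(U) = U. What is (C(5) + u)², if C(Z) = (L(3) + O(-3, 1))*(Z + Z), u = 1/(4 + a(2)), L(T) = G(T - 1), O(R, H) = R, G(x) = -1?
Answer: 57121/36 ≈ 1586.7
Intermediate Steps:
L(T) = -1
u = ⅙ (u = 1/(4 + 2) = 1/6 = ⅙ ≈ 0.16667)
C(Z) = -8*Z (C(Z) = (-1 - 3)*(Z + Z) = -8*Z)
(C(5) + u)² = (-8*5 + ⅙)² = (-40 + ⅙)² = (-239/6)² = 57121/36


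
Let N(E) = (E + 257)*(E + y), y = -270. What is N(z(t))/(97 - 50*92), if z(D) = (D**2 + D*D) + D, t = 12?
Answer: -5570/1501 ≈ -3.7109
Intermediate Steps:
z(D) = D + 2*D**2 (z(D) = (D**2 + D**2) + D = 2*D**2 + D = D + 2*D**2)
N(E) = (-270 + E)*(257 + E) (N(E) = (E + 257)*(E - 270) = (257 + E)*(-270 + E) = (-270 + E)*(257 + E))
N(z(t))/(97 - 50*92) = (-69390 + (12*(1 + 2*12))**2 - 156*(1 + 2*12))/(97 - 50*92) = (-69390 + (12*(1 + 24))**2 - 156*(1 + 24))/(97 - 4600) = (-69390 + (12*25)**2 - 156*25)/(-4503) = (-69390 + 300**2 - 13*300)*(-1/4503) = (-69390 + 90000 - 3900)*(-1/4503) = 16710*(-1/4503) = -5570/1501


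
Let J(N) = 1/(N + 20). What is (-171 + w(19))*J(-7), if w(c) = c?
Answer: -152/13 ≈ -11.692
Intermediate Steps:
J(N) = 1/(20 + N)
(-171 + w(19))*J(-7) = (-171 + 19)/(20 - 7) = -152/13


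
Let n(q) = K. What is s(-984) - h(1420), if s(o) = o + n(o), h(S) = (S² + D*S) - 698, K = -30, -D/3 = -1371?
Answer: -7857176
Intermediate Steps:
D = 4113 (D = -3*(-1371) = 4113)
n(q) = -30
h(S) = -698 + S² + 4113*S (h(S) = (S² + 4113*S) - 698 = -698 + S² + 4113*S)
s(o) = -30 + o (s(o) = o - 30 = -30 + o)
s(-984) - h(1420) = (-30 - 984) - (-698 + 1420² + 4113*1420) = -1014 - (-698 + 2016400 + 5840460) = -1014 - 1*7856162 = -1014 - 7856162 = -7857176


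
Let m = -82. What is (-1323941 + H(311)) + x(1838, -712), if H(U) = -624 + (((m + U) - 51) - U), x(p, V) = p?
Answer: -1322860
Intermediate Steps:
H(U) = -757 (H(U) = -624 + (((-82 + U) - 51) - U) = -624 + ((-133 + U) - U) = -624 - 133 = -757)
(-1323941 + H(311)) + x(1838, -712) = (-1323941 - 757) + 1838 = -1324698 + 1838 = -1322860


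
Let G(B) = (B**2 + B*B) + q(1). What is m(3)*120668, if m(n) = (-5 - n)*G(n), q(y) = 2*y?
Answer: -19306880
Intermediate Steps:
G(B) = 2 + 2*B**2 (G(B) = (B**2 + B*B) + 2*1 = (B**2 + B**2) + 2 = 2*B**2 + 2 = 2 + 2*B**2)
m(n) = (-5 - n)*(2 + 2*n**2)
m(3)*120668 = -2*(1 + 3**2)*(5 + 3)*120668 = -2*(1 + 9)*8*120668 = -2*10*8*120668 = -160*120668 = -19306880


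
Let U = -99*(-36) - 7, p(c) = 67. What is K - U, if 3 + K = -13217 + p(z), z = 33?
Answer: -16710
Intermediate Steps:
K = -13153 (K = -3 + (-13217 + 67) = -3 - 13150 = -13153)
U = 3557 (U = 3564 - 7 = 3557)
K - U = -13153 - 1*3557 = -13153 - 3557 = -16710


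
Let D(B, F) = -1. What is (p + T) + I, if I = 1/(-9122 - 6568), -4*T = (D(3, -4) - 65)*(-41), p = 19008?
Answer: 143810617/7845 ≈ 18332.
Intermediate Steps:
T = -1353/2 (T = -(-1 - 65)*(-41)/4 = -(-33)*(-41)/2 = -1/4*2706 = -1353/2 ≈ -676.50)
I = -1/15690 (I = 1/(-15690) = -1/15690 ≈ -6.3735e-5)
(p + T) + I = (19008 - 1353/2) - 1/15690 = 36663/2 - 1/15690 = 143810617/7845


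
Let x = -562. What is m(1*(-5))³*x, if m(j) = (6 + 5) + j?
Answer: -121392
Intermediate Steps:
m(j) = 11 + j
m(1*(-5))³*x = (11 + 1*(-5))³*(-562) = (11 - 5)³*(-562) = 6³*(-562) = 216*(-562) = -121392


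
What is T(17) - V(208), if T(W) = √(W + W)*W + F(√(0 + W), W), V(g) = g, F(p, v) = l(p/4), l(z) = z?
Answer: -208 + 17*√34 + √17/4 ≈ -107.84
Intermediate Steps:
F(p, v) = p/4
T(W) = √W/4 + √2*W^(3/2) (T(W) = √(W + W)*W + √(0 + W)/4 = √(2*W)*W + √W/4 = (√2*√W)*W + √W/4 = √2*W^(3/2) + √W/4 = √W/4 + √2*W^(3/2))
T(17) - V(208) = √17*(¼ + 17*√2) - 1*208 = √17*(¼ + 17*√2) - 208 = -208 + √17*(¼ + 17*√2)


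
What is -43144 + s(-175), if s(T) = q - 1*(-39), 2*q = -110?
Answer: -43160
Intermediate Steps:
q = -55 (q = (1/2)*(-110) = -55)
s(T) = -16 (s(T) = -55 - 1*(-39) = -55 + 39 = -16)
-43144 + s(-175) = -43144 - 16 = -43160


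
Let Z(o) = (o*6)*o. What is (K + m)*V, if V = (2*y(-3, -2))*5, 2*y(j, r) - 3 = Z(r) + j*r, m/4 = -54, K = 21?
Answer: -32175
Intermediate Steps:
m = -216 (m = 4*(-54) = -216)
Z(o) = 6*o**2 (Z(o) = (6*o)*o = 6*o**2)
y(j, r) = 3/2 + 3*r**2 + j*r/2 (y(j, r) = 3/2 + (6*r**2 + j*r)/2 = 3/2 + (3*r**2 + j*r/2) = 3/2 + 3*r**2 + j*r/2)
V = 165 (V = (2*(3/2 + 3*(-2)**2 + (1/2)*(-3)*(-2)))*5 = (2*(3/2 + 3*4 + 3))*5 = (2*(3/2 + 12 + 3))*5 = (2*(33/2))*5 = 33*5 = 165)
(K + m)*V = (21 - 216)*165 = -195*165 = -32175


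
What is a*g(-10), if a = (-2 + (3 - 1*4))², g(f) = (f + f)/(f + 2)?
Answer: 45/2 ≈ 22.500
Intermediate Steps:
g(f) = 2*f/(2 + f) (g(f) = (2*f)/(2 + f) = 2*f/(2 + f))
a = 9 (a = (-2 + (3 - 4))² = (-2 - 1)² = (-3)² = 9)
a*g(-10) = 9*(2*(-10)/(2 - 10)) = 9*(2*(-10)/(-8)) = 9*(2*(-10)*(-⅛)) = 9*(5/2) = 45/2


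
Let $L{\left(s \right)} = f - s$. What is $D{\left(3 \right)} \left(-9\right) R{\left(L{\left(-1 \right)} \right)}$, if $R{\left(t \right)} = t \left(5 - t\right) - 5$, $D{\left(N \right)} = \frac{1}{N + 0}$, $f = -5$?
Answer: $123$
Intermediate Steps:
$L{\left(s \right)} = -5 - s$
$D{\left(N \right)} = \frac{1}{N}$
$R{\left(t \right)} = -5 + t \left(5 - t\right)$
$D{\left(3 \right)} \left(-9\right) R{\left(L{\left(-1 \right)} \right)} = \frac{1}{3} \left(-9\right) \left(-5 - \left(-5 - -1\right)^{2} + 5 \left(-5 - -1\right)\right) = \frac{1}{3} \left(-9\right) \left(-5 - \left(-5 + 1\right)^{2} + 5 \left(-5 + 1\right)\right) = - 3 \left(-5 - \left(-4\right)^{2} + 5 \left(-4\right)\right) = - 3 \left(-5 - 16 - 20\right) = \left(-3\right) \left(-41\right) = 123$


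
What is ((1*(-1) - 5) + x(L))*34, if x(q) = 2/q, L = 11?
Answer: -2176/11 ≈ -197.82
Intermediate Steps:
((1*(-1) - 5) + x(L))*34 = ((1*(-1) - 5) + 2/11)*34 = ((-1 - 5) + 2*(1/11))*34 = (-6 + 2/11)*34 = -64/11*34 = -2176/11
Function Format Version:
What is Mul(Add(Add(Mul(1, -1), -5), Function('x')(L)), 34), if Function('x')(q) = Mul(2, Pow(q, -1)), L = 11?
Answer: Rational(-2176, 11) ≈ -197.82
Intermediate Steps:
Mul(Add(Add(Mul(1, -1), -5), Function('x')(L)), 34) = Mul(Add(Add(Mul(1, -1), -5), Mul(2, Pow(11, -1))), 34) = Mul(Add(Add(-1, -5), Mul(2, Rational(1, 11))), 34) = Mul(Add(-6, Rational(2, 11)), 34) = Mul(Rational(-64, 11), 34) = Rational(-2176, 11)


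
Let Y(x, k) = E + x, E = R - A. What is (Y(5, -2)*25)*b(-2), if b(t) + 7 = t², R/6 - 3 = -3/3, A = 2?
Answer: -1125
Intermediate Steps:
R = 12 (R = 18 + 6*(-3/3) = 18 + 6*(-3*⅓) = 18 + 6*(-1) = 18 - 6 = 12)
E = 10 (E = 12 - 1*2 = 12 - 2 = 10)
Y(x, k) = 10 + x
b(t) = -7 + t²
(Y(5, -2)*25)*b(-2) = ((10 + 5)*25)*(-7 + (-2)²) = (15*25)*(-7 + 4) = 375*(-3) = -1125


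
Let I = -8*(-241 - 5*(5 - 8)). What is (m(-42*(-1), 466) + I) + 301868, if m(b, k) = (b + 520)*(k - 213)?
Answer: 445862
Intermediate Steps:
m(b, k) = (-213 + k)*(520 + b) (m(b, k) = (520 + b)*(-213 + k) = (-213 + k)*(520 + b))
I = 1808 (I = -8*(-241 - 5*(-3)) = -8*(-241 + 15) = -8*(-226) = 1808)
(m(-42*(-1), 466) + I) + 301868 = ((-110760 - (-8946)*(-1) + 520*466 - 42*(-1)*466) + 1808) + 301868 = ((-110760 - 213*42 + 242320 + 42*466) + 1808) + 301868 = ((-110760 - 8946 + 242320 + 19572) + 1808) + 301868 = (142186 + 1808) + 301868 = 143994 + 301868 = 445862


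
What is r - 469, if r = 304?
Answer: -165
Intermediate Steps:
r - 469 = 304 - 469 = -165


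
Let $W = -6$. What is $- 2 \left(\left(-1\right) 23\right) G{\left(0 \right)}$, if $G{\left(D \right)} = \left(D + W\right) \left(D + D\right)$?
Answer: $0$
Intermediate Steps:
$G{\left(D \right)} = 2 D \left(-6 + D\right)$ ($G{\left(D \right)} = \left(D - 6\right) \left(D + D\right) = \left(-6 + D\right) 2 D = 2 D \left(-6 + D\right)$)
$- 2 \left(\left(-1\right) 23\right) G{\left(0 \right)} = - 2 \left(\left(-1\right) 23\right) 2 \cdot 0 \left(-6 + 0\right) = \left(-2\right) \left(-23\right) 2 \cdot 0 \left(-6\right) = 46 \cdot 0 = 0$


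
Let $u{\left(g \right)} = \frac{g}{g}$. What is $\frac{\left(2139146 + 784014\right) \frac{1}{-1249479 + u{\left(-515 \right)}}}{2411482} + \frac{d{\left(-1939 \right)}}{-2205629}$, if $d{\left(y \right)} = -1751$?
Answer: $\frac{1317369918357939}{1661441714636125771} \approx 0.00079291$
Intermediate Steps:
$u{\left(g \right)} = 1$
$\frac{\left(2139146 + 784014\right) \frac{1}{-1249479 + u{\left(-515 \right)}}}{2411482} + \frac{d{\left(-1939 \right)}}{-2205629} = \frac{\left(2139146 + 784014\right) \frac{1}{-1249479 + 1}}{2411482} - \frac{1751}{-2205629} = \frac{2923160}{-1249478} \cdot \frac{1}{2411482} - - \frac{1751}{2205629} = 2923160 \left(- \frac{1}{1249478}\right) \frac{1}{2411482} + \frac{1751}{2205629} = \left(- \frac{1461580}{624739}\right) \frac{1}{2411482} + \frac{1751}{2205629} = - \frac{730790}{753273426599} + \frac{1751}{2205629} = \frac{1317369918357939}{1661441714636125771}$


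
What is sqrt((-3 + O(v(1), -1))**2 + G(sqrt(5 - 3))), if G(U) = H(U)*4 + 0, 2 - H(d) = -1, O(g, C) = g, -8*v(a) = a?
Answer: sqrt(1393)/8 ≈ 4.6654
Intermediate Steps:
v(a) = -a/8
H(d) = 3 (H(d) = 2 - 1*(-1) = 2 + 1 = 3)
G(U) = 12 (G(U) = 3*4 + 0 = 12 + 0 = 12)
sqrt((-3 + O(v(1), -1))**2 + G(sqrt(5 - 3))) = sqrt((-3 - 1/8*1)**2 + 12) = sqrt((-3 - 1/8)**2 + 12) = sqrt((-25/8)**2 + 12) = sqrt(625/64 + 12) = sqrt(1393/64) = sqrt(1393)/8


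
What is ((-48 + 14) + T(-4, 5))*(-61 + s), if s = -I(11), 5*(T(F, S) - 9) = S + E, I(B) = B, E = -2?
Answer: 8784/5 ≈ 1756.8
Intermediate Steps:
T(F, S) = 43/5 + S/5 (T(F, S) = 9 + (S - 2)/5 = 9 + (-2 + S)/5 = 9 + (-⅖ + S/5) = 43/5 + S/5)
s = -11 (s = -1*11 = -11)
((-48 + 14) + T(-4, 5))*(-61 + s) = ((-48 + 14) + (43/5 + (⅕)*5))*(-61 - 11) = (-34 + (43/5 + 1))*(-72) = (-34 + 48/5)*(-72) = -122/5*(-72) = 8784/5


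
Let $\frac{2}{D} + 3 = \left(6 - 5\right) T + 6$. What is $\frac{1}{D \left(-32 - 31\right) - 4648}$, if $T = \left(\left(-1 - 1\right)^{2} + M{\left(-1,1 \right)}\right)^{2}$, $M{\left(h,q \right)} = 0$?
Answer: $- \frac{19}{88438} \approx -0.00021484$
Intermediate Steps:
$T = 16$ ($T = \left(\left(-1 - 1\right)^{2} + 0\right)^{2} = \left(\left(-2\right)^{2} + 0\right)^{2} = \left(4 + 0\right)^{2} = 4^{2} = 16$)
$D = \frac{2}{19}$ ($D = \frac{2}{-3 + \left(\left(6 - 5\right) 16 + 6\right)} = \frac{2}{-3 + \left(1 \cdot 16 + 6\right)} = \frac{2}{-3 + \left(16 + 6\right)} = \frac{2}{-3 + 22} = \frac{2}{19} \approx 0.10526$)
$\frac{1}{D \left(-32 - 31\right) - 4648} = \frac{1}{\frac{2 \left(-32 - 31\right)}{19} - 4648} = \frac{1}{\frac{2}{19} \left(-63\right) - 4648} = \frac{1}{- \frac{126}{19} - 4648} = \frac{1}{- \frac{88438}{19}} = - \frac{19}{88438}$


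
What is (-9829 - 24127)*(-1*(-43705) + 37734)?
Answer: -2765342684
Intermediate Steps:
(-9829 - 24127)*(-1*(-43705) + 37734) = -33956*(43705 + 37734) = -33956*81439 = -2765342684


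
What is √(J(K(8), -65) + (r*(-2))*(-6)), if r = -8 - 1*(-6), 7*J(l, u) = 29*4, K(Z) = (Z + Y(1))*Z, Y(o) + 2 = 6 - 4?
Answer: 2*I*√91/7 ≈ 2.7255*I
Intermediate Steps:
Y(o) = 0 (Y(o) = -2 + (6 - 4) = -2 + 2 = 0)
K(Z) = Z² (K(Z) = (Z + 0)*Z = Z*Z = Z²)
J(l, u) = 116/7 (J(l, u) = (29*4)/7 = (⅐)*116 = 116/7)
r = -2 (r = -8 + 6 = -2)
√(J(K(8), -65) + (r*(-2))*(-6)) = √(116/7 - 2*(-2)*(-6)) = √(116/7 + 4*(-6)) = √(116/7 - 24) = √(-52/7) = 2*I*√91/7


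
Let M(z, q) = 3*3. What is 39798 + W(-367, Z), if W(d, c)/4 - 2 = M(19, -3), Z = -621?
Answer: 39842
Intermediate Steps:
M(z, q) = 9
W(d, c) = 44 (W(d, c) = 8 + 4*9 = 8 + 36 = 44)
39798 + W(-367, Z) = 39798 + 44 = 39842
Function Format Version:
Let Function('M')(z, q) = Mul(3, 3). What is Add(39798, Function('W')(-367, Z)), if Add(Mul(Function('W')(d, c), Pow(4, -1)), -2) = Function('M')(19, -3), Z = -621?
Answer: 39842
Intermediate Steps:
Function('M')(z, q) = 9
Function('W')(d, c) = 44 (Function('W')(d, c) = Add(8, Mul(4, 9)) = Add(8, 36) = 44)
Add(39798, Function('W')(-367, Z)) = Add(39798, 44) = 39842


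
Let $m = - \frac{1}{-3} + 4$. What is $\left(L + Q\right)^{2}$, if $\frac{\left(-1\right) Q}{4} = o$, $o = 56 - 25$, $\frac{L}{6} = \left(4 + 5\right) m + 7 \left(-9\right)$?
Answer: $71824$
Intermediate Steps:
$m = \frac{13}{3}$ ($m = \left(-1\right) \left(- \frac{1}{3}\right) + 4 = \frac{1}{3} + 4 = \frac{13}{3} \approx 4.3333$)
$L = -144$ ($L = 6 \left(\left(4 + 5\right) \frac{13}{3} + 7 \left(-9\right)\right) = 6 \left(9 \cdot \frac{13}{3} - 63\right) = 6 \left(39 - 63\right) = 6 \left(-24\right) = -144$)
$o = 31$
$Q = -124$ ($Q = \left(-4\right) 31 = -124$)
$\left(L + Q\right)^{2} = \left(-144 - 124\right)^{2} = \left(-268\right)^{2} = 71824$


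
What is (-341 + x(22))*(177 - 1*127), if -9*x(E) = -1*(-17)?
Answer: -154300/9 ≈ -17144.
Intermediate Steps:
x(E) = -17/9 (x(E) = -(-1)*(-17)/9 = -⅑*17 = -17/9)
(-341 + x(22))*(177 - 1*127) = (-341 - 17/9)*(177 - 1*127) = -3086*(177 - 127)/9 = -3086/9*50 = -154300/9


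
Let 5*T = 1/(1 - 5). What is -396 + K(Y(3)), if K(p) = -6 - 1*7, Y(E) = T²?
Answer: -409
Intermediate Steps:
T = -1/20 (T = 1/(5*(1 - 5)) = (⅕)/(-4) = (⅕)*(-¼) = -1/20 ≈ -0.050000)
Y(E) = 1/400 (Y(E) = (-1/20)² = 1/400)
K(p) = -13 (K(p) = -6 - 7 = -13)
-396 + K(Y(3)) = -396 - 13 = -409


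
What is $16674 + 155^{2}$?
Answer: $40699$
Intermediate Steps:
$16674 + 155^{2} = 16674 + 24025 = 40699$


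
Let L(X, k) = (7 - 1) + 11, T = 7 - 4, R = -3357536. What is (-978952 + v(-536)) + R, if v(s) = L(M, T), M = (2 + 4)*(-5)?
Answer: -4336471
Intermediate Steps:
M = -30 (M = 6*(-5) = -30)
T = 3
L(X, k) = 17 (L(X, k) = 6 + 11 = 17)
v(s) = 17
(-978952 + v(-536)) + R = (-978952 + 17) - 3357536 = -978935 - 3357536 = -4336471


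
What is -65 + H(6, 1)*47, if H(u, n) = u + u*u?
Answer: 1909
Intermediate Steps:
H(u, n) = u + u²
-65 + H(6, 1)*47 = -65 + (6*(1 + 6))*47 = -65 + (6*7)*47 = -65 + 42*47 = -65 + 1974 = 1909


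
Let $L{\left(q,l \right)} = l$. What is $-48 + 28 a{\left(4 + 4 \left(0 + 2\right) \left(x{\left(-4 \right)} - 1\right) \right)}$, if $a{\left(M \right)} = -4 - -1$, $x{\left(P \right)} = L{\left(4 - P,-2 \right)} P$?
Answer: $-132$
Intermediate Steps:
$x{\left(P \right)} = - 2 P$
$a{\left(M \right)} = -3$ ($a{\left(M \right)} = -4 + 1 = -3$)
$-48 + 28 a{\left(4 + 4 \left(0 + 2\right) \left(x{\left(-4 \right)} - 1\right) \right)} = -48 + 28 \left(-3\right) = -48 - 84 = -132$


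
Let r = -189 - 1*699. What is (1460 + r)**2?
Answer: 327184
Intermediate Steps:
r = -888 (r = -189 - 699 = -888)
(1460 + r)**2 = (1460 - 888)**2 = 572**2 = 327184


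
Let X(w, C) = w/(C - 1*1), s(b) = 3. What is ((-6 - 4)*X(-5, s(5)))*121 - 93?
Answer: 2932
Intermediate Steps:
X(w, C) = w/(-1 + C) (X(w, C) = w/(C - 1) = w/(-1 + C))
((-6 - 4)*X(-5, s(5)))*121 - 93 = ((-6 - 4)*(-5/(-1 + 3)))*121 - 93 = -(-50)/2*121 - 93 = -10*(-5/2)*121 - 93 = 25*121 - 93 = 3025 - 93 = 2932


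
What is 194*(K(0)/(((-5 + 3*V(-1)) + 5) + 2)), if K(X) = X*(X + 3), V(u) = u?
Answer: 0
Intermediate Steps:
K(X) = X*(3 + X)
194*(K(0)/(((-5 + 3*V(-1)) + 5) + 2)) = 194*((0*(3 + 0))/(((-5 + 3*(-1)) + 5) + 2)) = 194*((0*3)/(((-5 - 3) + 5) + 2)) = 194*(0/((-8 + 5) + 2)) = 194*(0/(-3 + 2)) = 194*(0/(-1)) = 194*(0*(-1)) = 194*0 = 0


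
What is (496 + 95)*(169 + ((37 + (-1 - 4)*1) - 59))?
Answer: 83922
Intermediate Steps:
(496 + 95)*(169 + ((37 + (-1 - 4)*1) - 59)) = 591*(169 + ((37 - 5*1) - 59)) = 591*(169 + ((37 - 5) - 59)) = 591*(169 + (32 - 59)) = 591*(169 - 27) = 591*142 = 83922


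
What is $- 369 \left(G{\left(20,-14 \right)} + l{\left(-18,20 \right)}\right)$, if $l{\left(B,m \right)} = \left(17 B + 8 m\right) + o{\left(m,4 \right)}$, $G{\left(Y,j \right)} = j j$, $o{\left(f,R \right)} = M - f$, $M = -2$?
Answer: $-10332$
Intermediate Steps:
$o{\left(f,R \right)} = -2 - f$
$G{\left(Y,j \right)} = j^{2}$
$l{\left(B,m \right)} = -2 + 7 m + 17 B$ ($l{\left(B,m \right)} = \left(17 B + 8 m\right) - \left(2 + m\right) = \left(8 m + 17 B\right) - \left(2 + m\right) = -2 + 7 m + 17 B$)
$- 369 \left(G{\left(20,-14 \right)} + l{\left(-18,20 \right)}\right) = - 369 \left(\left(-14\right)^{2} + \left(-2 + 7 \cdot 20 + 17 \left(-18\right)\right)\right) = - 369 \left(196 - 168\right) = \left(-369\right) 28 = -10332$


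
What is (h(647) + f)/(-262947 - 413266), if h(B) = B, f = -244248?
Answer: 243601/676213 ≈ 0.36024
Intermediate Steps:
(h(647) + f)/(-262947 - 413266) = (647 - 244248)/(-262947 - 413266) = -243601/(-676213) = -243601*(-1/676213) = 243601/676213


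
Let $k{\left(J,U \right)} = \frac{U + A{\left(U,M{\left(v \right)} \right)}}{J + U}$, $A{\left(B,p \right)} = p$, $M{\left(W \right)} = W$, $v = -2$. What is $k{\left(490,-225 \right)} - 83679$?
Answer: $- \frac{22175162}{265} \approx -83680.0$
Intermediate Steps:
$k{\left(J,U \right)} = \frac{-2 + U}{J + U}$ ($k{\left(J,U \right)} = \frac{U - 2}{J + U} = \frac{-2 + U}{J + U}$)
$k{\left(490,-225 \right)} - 83679 = \frac{-2 - 225}{490 - 225} - 83679 = \frac{1}{265} \left(-227\right) - 83679 = - \frac{227}{265} - 83679 = - \frac{22175162}{265}$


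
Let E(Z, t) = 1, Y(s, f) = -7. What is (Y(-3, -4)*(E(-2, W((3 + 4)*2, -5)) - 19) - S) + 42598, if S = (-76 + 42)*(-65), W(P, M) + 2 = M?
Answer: 40514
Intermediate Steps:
W(P, M) = -2 + M
S = 2210 (S = -34*(-65) = 2210)
(Y(-3, -4)*(E(-2, W((3 + 4)*2, -5)) - 19) - S) + 42598 = (-7*(1 - 19) - 1*2210) + 42598 = (-7*(-18) - 2210) + 42598 = (126 - 2210) + 42598 = -2084 + 42598 = 40514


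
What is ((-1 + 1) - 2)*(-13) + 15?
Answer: 41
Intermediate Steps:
((-1 + 1) - 2)*(-13) + 15 = (0 - 2)*(-13) + 15 = -2*(-13) + 15 = 26 + 15 = 41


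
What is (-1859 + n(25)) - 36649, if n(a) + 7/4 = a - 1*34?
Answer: -154075/4 ≈ -38519.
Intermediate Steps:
n(a) = -143/4 + a (n(a) = -7/4 + (a - 1*34) = -7/4 + (a - 34) = -7/4 + (-34 + a) = -143/4 + a)
(-1859 + n(25)) - 36649 = (-1859 + (-143/4 + 25)) - 36649 = (-1859 - 43/4) - 36649 = -7479/4 - 36649 = -154075/4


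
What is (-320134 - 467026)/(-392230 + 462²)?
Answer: 393580/89393 ≈ 4.4028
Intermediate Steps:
(-320134 - 467026)/(-392230 + 462²) = -787160/(-392230 + 213444) = -787160/(-178786) = -787160*(-1/178786) = 393580/89393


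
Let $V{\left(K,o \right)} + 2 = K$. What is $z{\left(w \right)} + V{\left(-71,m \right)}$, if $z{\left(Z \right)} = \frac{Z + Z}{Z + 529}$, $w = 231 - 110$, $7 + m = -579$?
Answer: $- \frac{23604}{325} \approx -72.628$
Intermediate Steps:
$m = -586$ ($m = -7 - 579 = -586$)
$V{\left(K,o \right)} = -2 + K$
$w = 121$ ($w = 231 - 110 = 121$)
$z{\left(Z \right)} = \frac{2 Z}{529 + Z}$
$z{\left(w \right)} + V{\left(-71,m \right)} = 2 \cdot 121 \frac{1}{529 + 121} - 73 = 2 \cdot 121 \cdot \frac{1}{650} - 73 = \frac{121}{325} - 73 = - \frac{23604}{325}$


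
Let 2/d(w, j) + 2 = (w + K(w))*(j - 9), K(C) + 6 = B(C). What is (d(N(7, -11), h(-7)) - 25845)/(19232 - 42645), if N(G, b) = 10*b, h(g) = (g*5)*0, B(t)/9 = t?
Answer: 128604719/116503088 ≈ 1.1039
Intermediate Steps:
B(t) = 9*t
K(C) = -6 + 9*C
h(g) = 0 (h(g) = (5*g)*0 = 0)
d(w, j) = 2/(-2 + (-9 + j)*(-6 + 10*w)) (d(w, j) = 2/(-2 + (w + (-6 + 9*w))*(j - 9)) = 2/(-2 + (-6 + 10*w)*(-9 + j)) = 2/(-2 + (-9 + j)*(-6 + 10*w)))
(d(N(7, -11), h(-7)) - 25845)/(19232 - 42645) = (1/(26 - 450*(-11) - 3*0 + 5*0*(10*(-11))) - 25845)/(19232 - 42645) = (1/(26 - 45*(-110) + 0 + 5*0*(-110)) - 25845)/(-23413) = (1/(26 + 4950 + 0 + 0) - 25845)*(-1/23413) = (1/4976 - 25845)*(-1/23413) = -128604719/4976*(-1/23413) = 128604719/116503088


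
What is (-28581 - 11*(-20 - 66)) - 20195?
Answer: -47830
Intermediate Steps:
(-28581 - 11*(-20 - 66)) - 20195 = (-28581 - 11*(-86)) - 20195 = (-28581 + 946) - 20195 = -27635 - 20195 = -47830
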